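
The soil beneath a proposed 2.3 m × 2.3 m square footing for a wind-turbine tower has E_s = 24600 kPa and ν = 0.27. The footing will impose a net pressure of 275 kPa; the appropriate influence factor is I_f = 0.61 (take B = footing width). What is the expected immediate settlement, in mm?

S_e ≈ 14.5 mm

Immediate (elastic) settlement: S_e = q·B·(1−ν²)/E_s · I_f.
S_e = 275 × 2.3 × (1 − 0.27²) / 24600 × 0.61
    = 275 × 2.3 × 0.9271 / 24600 × 0.61
    = 0.01454 m = 14.54 mm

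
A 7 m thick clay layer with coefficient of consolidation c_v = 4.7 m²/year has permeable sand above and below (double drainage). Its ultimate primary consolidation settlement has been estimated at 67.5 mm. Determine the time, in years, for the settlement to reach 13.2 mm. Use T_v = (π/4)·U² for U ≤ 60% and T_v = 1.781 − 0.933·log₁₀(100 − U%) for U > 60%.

Drainage path length: H_d = H/2 = 3.5 m (double drainage).
U = S(t)/S_ult = 13.2/67.5 = 0.1956.
U ≤ 60%: T_v = (π/4)·U² = (π/4)×0.19556² = 0.030035.
t = T_v·H_d²/c_v = 0.030035×3.5²/4.7 = 0.07828 years.

t ≈ 0.0783 years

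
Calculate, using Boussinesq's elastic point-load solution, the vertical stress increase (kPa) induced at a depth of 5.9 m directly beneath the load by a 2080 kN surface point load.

Δσ_z ≈ 28.5 kPa

Boussinesq vertical stress below a point load on an elastic half-space:
Δσ_z = 3P/(2πz²) · [1 + (r/z)²]^(−5/2)
r/z = 0/5.9 = 0; [1+(r/z)²]^(−5/2) = 1.
Δσ_z = 3×2080/(2π×5.9²) × 1 = 28.53 × 1 = 28.53 kPa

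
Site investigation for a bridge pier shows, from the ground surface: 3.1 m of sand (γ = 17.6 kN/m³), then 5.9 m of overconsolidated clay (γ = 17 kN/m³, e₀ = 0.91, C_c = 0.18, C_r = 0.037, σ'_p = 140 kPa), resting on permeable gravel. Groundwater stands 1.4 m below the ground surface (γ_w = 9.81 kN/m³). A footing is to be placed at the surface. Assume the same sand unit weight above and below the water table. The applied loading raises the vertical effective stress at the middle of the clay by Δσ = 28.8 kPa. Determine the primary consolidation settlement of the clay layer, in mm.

S_c ≈ 19.7 mm

Mid-depth of clay below the ground surface: z = 3.1 + 5.9/2 = 6.05 m.
Total vertical stress at mid-clay: σ_v = 17.6×3.1 + 17×2.95 = 104.71 kPa.
Pore pressure: u = 9.81×(6.05 − 1.4) = 45.617 kPa.
Initial effective stress: σ'_0 = σ_v − u = 104.71 − 45.617 = 59.093 kPa.
Final effective stress: σ'_f = 59.093 + 28.8 = 87.893 kPa.
σ'_f = 87.893 ≤ σ'_p = 140 kPa, so the clay remains overconsolidated and only the recompression index applies:
S_c = C_r·H/(1+e₀)·log₁₀(σ'_f/σ'_0) = 0.037×5.9/1.91×log₁₀(87.893/59.093)
    = 0.11429 × 0.17242 = 0.01971 m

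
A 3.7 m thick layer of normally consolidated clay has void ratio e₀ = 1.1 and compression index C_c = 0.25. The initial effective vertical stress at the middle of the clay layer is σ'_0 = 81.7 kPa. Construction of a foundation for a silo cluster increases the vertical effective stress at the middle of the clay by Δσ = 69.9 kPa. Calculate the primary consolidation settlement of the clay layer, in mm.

Final effective stress: σ'_f = σ'_0 + Δσ = 81.7 + 69.9 = 151.6 kPa.
Normally consolidated clay, so the full stress increment lies on the virgin compression line:
S_c = C_c·H/(1+e₀)·log₁₀(σ'_f/σ'_0) = 0.25×3.7/(1+1.1)×log₁₀(151.6/81.7)
    = 0.44048 × 0.26848 = 0.1183 m

S_c ≈ 118 mm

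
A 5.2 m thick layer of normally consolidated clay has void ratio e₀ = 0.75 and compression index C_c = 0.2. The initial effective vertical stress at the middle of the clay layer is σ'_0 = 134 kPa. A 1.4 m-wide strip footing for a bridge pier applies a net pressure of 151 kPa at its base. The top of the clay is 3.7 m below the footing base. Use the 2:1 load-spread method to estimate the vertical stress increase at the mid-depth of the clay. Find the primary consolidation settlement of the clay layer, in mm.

S_c ≈ 48.1 mm

Mid-depth of clay below the footing base: z = 3.7 + 5.2/2 = 6.3 m.
Stress increase at mid-clay by the 2:1 spreading method:
Δσ = qB/(B+z) = 151×1.4/(1.4+6.3) = 27.455 kPa
Final effective stress: σ'_f = σ'_0 + Δσ = 134 + 27.455 = 161.45 kPa.
Normally consolidated clay, so the full stress increment lies on the virgin compression line:
S_c = C_c·H/(1+e₀)·log₁₀(σ'_f/σ'_0) = 0.2×5.2/(1+0.75)×log₁₀(161.45/134)
    = 0.59429 × 0.080933 = 0.0481 m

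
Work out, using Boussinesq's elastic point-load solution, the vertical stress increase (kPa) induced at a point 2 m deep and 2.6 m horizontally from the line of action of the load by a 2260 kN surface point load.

Boussinesq vertical stress below a point load on an elastic half-space:
Δσ_z = 3P/(2πz²) · [1 + (r/z)²]^(−5/2)
r/z = 2.6/2 = 1.3; [1+(r/z)²]^(−5/2) = 0.08426.
Δσ_z = 3×2260/(2π×2²) × 0.08426 = 269.77 × 0.08426 = 22.73 kPa

Δσ_z ≈ 22.7 kPa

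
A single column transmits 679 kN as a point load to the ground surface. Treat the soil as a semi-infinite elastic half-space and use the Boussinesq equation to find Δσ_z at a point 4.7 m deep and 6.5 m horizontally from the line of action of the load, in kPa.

Δσ_z ≈ 1.01 kPa

Boussinesq vertical stress below a point load on an elastic half-space:
Δσ_z = 3P/(2πz²) · [1 + (r/z)²]^(−5/2)
r/z = 6.5/4.7 = 1.383; [1+(r/z)²]^(−5/2) = 0.06907.
Δσ_z = 3×679/(2π×4.7²) × 0.06907 = 14.676 × 0.06907 = 1.014 kPa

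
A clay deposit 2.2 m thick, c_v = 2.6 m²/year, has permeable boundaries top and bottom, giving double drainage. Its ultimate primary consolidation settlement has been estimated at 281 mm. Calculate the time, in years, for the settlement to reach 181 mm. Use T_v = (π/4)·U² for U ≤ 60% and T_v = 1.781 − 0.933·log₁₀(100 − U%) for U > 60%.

t ≈ 0.155 years

Drainage path length: H_d = H/2 = 1.1 m (double drainage).
U = S(t)/S_ult = 181/281 = 0.6441.
U > 60%: T_v = 1.781 − 0.933·log₁₀(100 − 64.413) = 0.33364.
t = T_v·H_d²/c_v = 0.33364×1.1²/2.6 = 0.1553 years.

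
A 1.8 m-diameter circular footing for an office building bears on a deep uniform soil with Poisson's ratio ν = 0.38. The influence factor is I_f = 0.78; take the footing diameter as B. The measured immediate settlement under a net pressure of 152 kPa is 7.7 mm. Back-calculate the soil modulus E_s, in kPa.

S_e = q·B·(1−ν²)/E_s · I_f  ⇒  E_s = q·B·(1−ν²)·I_f / S_e.
E_s = 152 × 1.8 × 0.8556 × 0.78 / 0.0077 = 23710 kPa

E_s ≈ 23700 kPa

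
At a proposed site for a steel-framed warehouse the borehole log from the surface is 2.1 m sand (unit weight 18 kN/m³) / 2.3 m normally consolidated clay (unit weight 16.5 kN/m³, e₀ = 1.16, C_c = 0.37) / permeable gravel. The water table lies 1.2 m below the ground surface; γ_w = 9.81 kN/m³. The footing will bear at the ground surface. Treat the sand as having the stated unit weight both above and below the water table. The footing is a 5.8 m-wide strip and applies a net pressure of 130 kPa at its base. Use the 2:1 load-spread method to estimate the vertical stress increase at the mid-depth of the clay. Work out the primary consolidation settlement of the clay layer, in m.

S_c ≈ 0.203 m

Mid-depth of clay below the ground surface: z = 2.1 + 2.3/2 = 3.25 m.
Total vertical stress at mid-clay: σ_v = 18×2.1 + 16.5×1.15 = 56.775 kPa.
Pore pressure: u = 9.81×(3.25 − 1.2) = 20.11 kPa.
Initial effective stress: σ'_0 = σ_v − u = 56.775 − 20.11 = 36.665 kPa.
Stress increase at mid-clay by the 2:1 spreading method:
Δσ = qB/(B+z) = 130×5.8/(5.8+3.25) = 83.315 kPa
Final effective stress: σ'_f = σ'_0 + Δσ = 36.665 + 83.315 = 119.98 kPa.
Normally consolidated clay, so the full stress increment lies on the virgin compression line:
S_c = C_c·H/(1+e₀)·log₁₀(σ'_f/σ'_0) = 0.37×2.3/(1+1.16)×log₁₀(119.98/36.665)
    = 0.39398 × 0.51486 = 0.2028 m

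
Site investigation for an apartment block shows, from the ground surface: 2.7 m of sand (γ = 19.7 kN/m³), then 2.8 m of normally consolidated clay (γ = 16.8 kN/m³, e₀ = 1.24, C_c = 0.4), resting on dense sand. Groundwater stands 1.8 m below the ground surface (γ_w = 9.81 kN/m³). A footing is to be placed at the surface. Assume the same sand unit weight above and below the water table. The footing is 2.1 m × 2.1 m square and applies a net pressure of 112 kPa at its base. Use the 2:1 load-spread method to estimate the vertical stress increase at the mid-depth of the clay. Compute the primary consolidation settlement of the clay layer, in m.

Mid-depth of clay below the ground surface: z = 2.7 + 2.8/2 = 4.1 m.
Total vertical stress at mid-clay: σ_v = 19.7×2.7 + 16.8×1.4 = 76.71 kPa.
Pore pressure: u = 9.81×(4.1 − 1.8) = 22.563 kPa.
Initial effective stress: σ'_0 = σ_v − u = 76.71 − 22.563 = 54.147 kPa.
Stress increase at mid-clay by the 2:1 spreading method:
Δσ = qBL/((B+z)(L+z)) = 112×2.1×2.1/((2.1+4.1)(2.1+4.1)) = 12.849 kPa
Final effective stress: σ'_f = σ'_0 + Δσ = 54.147 + 12.849 = 66.996 kPa.
Normally consolidated clay, so the full stress increment lies on the virgin compression line:
S_c = C_c·H/(1+e₀)·log₁₀(σ'_f/σ'_0) = 0.4×2.8/(1+1.24)×log₁₀(66.996/54.147)
    = 0.5 × 0.092474 = 0.04624 m

S_c ≈ 0.0462 m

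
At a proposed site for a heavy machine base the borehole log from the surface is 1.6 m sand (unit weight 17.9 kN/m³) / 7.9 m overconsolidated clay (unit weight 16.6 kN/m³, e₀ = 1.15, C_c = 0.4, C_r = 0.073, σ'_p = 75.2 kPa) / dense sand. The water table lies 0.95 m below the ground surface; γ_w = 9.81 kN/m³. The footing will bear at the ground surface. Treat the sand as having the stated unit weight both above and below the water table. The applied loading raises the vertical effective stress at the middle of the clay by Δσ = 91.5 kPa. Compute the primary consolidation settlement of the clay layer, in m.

Mid-depth of clay below the ground surface: z = 1.6 + 7.9/2 = 5.55 m.
Total vertical stress at mid-clay: σ_v = 17.9×1.6 + 16.6×3.95 = 94.21 kPa.
Pore pressure: u = 9.81×(5.55 − 0.95) = 45.126 kPa.
Initial effective stress: σ'_0 = σ_v − u = 94.21 − 45.126 = 49.084 kPa.
Final effective stress: σ'_f = 49.084 + 91.5 = 140.58 kPa.
σ'_f = 140.58 > σ'_p = 75.2 kPa, so the stress path crosses the preconsolidation pressure — recompression up to σ'_p, then virgin compression beyond:
S_c = H/(1+e₀)·[C_r·log₁₀(σ'_p/σ'_0) + C_c·log₁₀(σ'_f/σ'_p)]
    = 7.9/2.15 × [0.073×log₁₀(75.2/49.084) + 0.4×log₁₀(140.58/75.2)]
    = 3.6744 × [0.013525 + 0.10868] = 0.449 m

S_c ≈ 0.449 m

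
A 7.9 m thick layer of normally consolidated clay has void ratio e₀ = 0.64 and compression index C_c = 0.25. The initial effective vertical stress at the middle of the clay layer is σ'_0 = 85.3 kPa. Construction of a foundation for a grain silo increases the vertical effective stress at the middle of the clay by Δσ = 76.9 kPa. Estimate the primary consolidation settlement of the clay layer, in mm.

Final effective stress: σ'_f = σ'_0 + Δσ = 85.3 + 76.9 = 162.2 kPa.
Normally consolidated clay, so the full stress increment lies on the virgin compression line:
S_c = C_c·H/(1+e₀)·log₁₀(σ'_f/σ'_0) = 0.25×7.9/(1+0.64)×log₁₀(162.2/85.3)
    = 1.2043 × 0.2791 = 0.3361 m

S_c ≈ 336 mm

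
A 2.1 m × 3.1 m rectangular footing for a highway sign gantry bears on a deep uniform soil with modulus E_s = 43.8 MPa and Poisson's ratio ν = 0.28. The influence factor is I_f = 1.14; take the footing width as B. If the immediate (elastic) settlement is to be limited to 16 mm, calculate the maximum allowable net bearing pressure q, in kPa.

q ≈ 318 kPa

E_s = 43.8 MPa = 43800 kPa.
S_e = q·B·(1−ν²)/E_s · I_f  ⇒  q = S_e·E_s / (B·(1−ν²)·I_f).
q = 0.016 × 43800 / (2.1 × 0.9216 × 1.14) = 317.6 kPa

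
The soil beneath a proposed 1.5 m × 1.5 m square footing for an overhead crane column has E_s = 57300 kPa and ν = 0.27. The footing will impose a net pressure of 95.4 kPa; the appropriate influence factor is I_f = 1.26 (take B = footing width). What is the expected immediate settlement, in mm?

Immediate (elastic) settlement: S_e = q·B·(1−ν²)/E_s · I_f.
S_e = 95.4 × 1.5 × (1 − 0.27²) / 57300 × 1.26
    = 95.4 × 1.5 × 0.9271 / 57300 × 1.26
    = 0.002917 m = 2.917 mm

S_e ≈ 2.92 mm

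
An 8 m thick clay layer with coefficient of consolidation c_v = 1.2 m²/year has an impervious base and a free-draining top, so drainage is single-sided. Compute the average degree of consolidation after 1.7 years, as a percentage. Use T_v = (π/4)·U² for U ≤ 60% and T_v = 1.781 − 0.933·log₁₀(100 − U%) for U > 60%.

Drainage path length: H_d = H = 8 m (single drainage).
T_v = c_v·t/H_d² = 1.2×1.7/8² = 0.031875.
T_v = 0.031875 corresponds to the U ≤ 60% branch:
U = √(4T_v/π) = 0.2015

U ≈ 20.1 %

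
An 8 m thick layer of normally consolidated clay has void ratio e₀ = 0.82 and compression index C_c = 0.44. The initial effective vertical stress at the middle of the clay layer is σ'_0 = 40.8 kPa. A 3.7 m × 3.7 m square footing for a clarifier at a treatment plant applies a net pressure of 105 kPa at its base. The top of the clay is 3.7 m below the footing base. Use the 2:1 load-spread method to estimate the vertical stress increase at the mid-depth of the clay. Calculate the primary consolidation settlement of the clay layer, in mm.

S_c ≈ 201 mm

Mid-depth of clay below the footing base: z = 3.7 + 8/2 = 7.7 m.
Stress increase at mid-clay by the 2:1 spreading method:
Δσ = qBL/((B+z)(L+z)) = 105×3.7×3.7/((3.7+7.7)(3.7+7.7)) = 11.061 kPa
Final effective stress: σ'_f = σ'_0 + Δσ = 40.8 + 11.061 = 51.861 kPa.
Normally consolidated clay, so the full stress increment lies on the virgin compression line:
S_c = C_c·H/(1+e₀)·log₁₀(σ'_f/σ'_0) = 0.44×8/(1+0.82)×log₁₀(51.861/40.8)
    = 1.9341 × 0.10418 = 0.2015 m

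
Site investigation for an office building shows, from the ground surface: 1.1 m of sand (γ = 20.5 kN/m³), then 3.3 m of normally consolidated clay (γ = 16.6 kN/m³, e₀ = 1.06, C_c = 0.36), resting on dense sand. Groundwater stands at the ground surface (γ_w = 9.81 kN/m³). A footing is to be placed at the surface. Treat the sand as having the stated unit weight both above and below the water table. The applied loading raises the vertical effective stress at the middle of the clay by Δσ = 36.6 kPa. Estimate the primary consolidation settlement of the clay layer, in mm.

Mid-depth of clay below the ground surface: z = 1.1 + 3.3/2 = 2.75 m.
Total vertical stress at mid-clay: σ_v = 20.5×1.1 + 16.6×1.65 = 49.94 kPa.
Pore pressure: u = 9.81×(2.75 − 0) = 26.978 kPa.
Initial effective stress: σ'_0 = σ_v − u = 49.94 − 26.978 = 22.962 kPa.
Final effective stress: σ'_f = σ'_0 + Δσ = 22.962 + 36.6 = 59.562 kPa.
Normally consolidated clay, so the full stress increment lies on the virgin compression line:
S_c = C_c·H/(1+e₀)·log₁₀(σ'_f/σ'_0) = 0.36×3.3/(1+1.06)×log₁₀(59.562/22.962)
    = 0.5767 × 0.41396 = 0.2387 m

S_c ≈ 239 mm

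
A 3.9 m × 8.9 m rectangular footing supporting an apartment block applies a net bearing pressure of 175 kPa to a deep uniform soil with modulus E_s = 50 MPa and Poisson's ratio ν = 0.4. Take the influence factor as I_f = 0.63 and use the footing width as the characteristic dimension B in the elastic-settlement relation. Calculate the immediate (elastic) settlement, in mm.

Immediate (elastic) settlement: S_e = q·B·(1−ν²)/E_s · I_f.
E_s = 50 MPa = 50000 kPa.
S_e = 175 × 3.9 × (1 − 0.4²) / 50000 × 0.63
    = 175 × 3.9 × 0.84 / 50000 × 0.63
    = 0.007224 m = 7.224 mm

S_e ≈ 7.22 mm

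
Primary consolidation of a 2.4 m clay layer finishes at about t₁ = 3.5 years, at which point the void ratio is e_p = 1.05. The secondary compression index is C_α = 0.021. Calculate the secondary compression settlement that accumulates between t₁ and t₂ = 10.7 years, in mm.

S_s ≈ 11.9 mm

Secondary compression: S_s = C_α·H/(1+e_p)·log₁₀(t₂/t₁)
S_s = 0.021×2.4/(1+1.05)×log₁₀(10.7/3.5)
    = 0.02459 × 0.4853 = 0.01193 m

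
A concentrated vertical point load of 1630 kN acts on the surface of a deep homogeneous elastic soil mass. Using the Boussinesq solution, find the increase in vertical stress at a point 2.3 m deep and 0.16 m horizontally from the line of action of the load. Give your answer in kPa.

Δσ_z ≈ 145 kPa

Boussinesq vertical stress below a point load on an elastic half-space:
Δσ_z = 3P/(2πz²) · [1 + (r/z)²]^(−5/2)
r/z = 0.16/2.3 = 0.069565; [1+(r/z)²]^(−5/2) = 0.988.
Δσ_z = 3×1630/(2π×2.3²) × 0.988 = 147.12 × 0.988 = 145.4 kPa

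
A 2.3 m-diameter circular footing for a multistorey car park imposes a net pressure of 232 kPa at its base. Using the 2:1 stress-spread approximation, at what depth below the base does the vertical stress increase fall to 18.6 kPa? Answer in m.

z ≈ 5.82 m

2:1 spreading — at depth z the loaded area has grown by z in each plan dimension:
qD²/(D+z)² = Δσ_z ⇒ z = D(√(q/Δσ_z) − 1) = 2.3×(√(232/18.6) − 1) = 5.823 m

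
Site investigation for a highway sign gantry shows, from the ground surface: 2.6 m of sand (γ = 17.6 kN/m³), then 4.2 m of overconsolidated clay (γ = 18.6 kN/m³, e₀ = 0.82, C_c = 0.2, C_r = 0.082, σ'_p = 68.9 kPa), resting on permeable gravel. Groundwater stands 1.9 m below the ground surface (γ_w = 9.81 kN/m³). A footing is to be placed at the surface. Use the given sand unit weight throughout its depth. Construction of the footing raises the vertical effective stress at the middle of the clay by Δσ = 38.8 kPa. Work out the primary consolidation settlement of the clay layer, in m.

Mid-depth of clay below the ground surface: z = 2.6 + 4.2/2 = 4.7 m.
Total vertical stress at mid-clay: σ_v = 17.6×2.6 + 18.6×2.1 = 84.82 kPa.
Pore pressure: u = 9.81×(4.7 − 1.9) = 27.468 kPa.
Initial effective stress: σ'_0 = σ_v − u = 84.82 − 27.468 = 57.352 kPa.
Final effective stress: σ'_f = 57.352 + 38.8 = 96.152 kPa.
σ'_f = 96.152 > σ'_p = 68.9 kPa, so the stress path crosses the preconsolidation pressure — recompression up to σ'_p, then virgin compression beyond:
S_c = H/(1+e₀)·[C_r·log₁₀(σ'_p/σ'_0) + C_c·log₁₀(σ'_f/σ'_p)]
    = 4.2/1.82 × [0.082×log₁₀(68.9/57.352) + 0.2×log₁₀(96.152/68.9)]
    = 2.3077 × [0.006533 + 0.028948] = 0.08188 m

S_c ≈ 0.0819 m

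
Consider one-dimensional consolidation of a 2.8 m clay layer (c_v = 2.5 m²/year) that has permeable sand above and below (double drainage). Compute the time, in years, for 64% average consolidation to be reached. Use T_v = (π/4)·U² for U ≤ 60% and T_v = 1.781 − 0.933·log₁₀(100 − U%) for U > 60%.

Drainage path length: H_d = H/2 = 1.4 m (double drainage).
U > 60%: T_v = 1.781 − 0.933·log₁₀(100 − 64) = 0.32897.
t = T_v·H_d²/c_v = 0.32897×1.4²/2.5 = 0.2579 years.

t ≈ 0.258 years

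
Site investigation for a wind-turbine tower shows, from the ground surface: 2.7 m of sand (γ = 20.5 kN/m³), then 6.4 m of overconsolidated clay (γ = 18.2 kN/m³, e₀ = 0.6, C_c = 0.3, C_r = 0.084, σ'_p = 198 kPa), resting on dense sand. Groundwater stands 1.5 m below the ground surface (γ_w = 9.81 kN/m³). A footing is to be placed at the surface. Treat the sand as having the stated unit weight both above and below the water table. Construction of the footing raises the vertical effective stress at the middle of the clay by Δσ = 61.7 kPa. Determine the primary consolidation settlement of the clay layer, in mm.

S_c ≈ 91.8 mm

Mid-depth of clay below the ground surface: z = 2.7 + 6.4/2 = 5.9 m.
Total vertical stress at mid-clay: σ_v = 20.5×2.7 + 18.2×3.2 = 113.59 kPa.
Pore pressure: u = 9.81×(5.9 − 1.5) = 43.164 kPa.
Initial effective stress: σ'_0 = σ_v − u = 113.59 − 43.164 = 70.426 kPa.
Final effective stress: σ'_f = 70.426 + 61.7 = 132.13 kPa.
σ'_f = 132.13 ≤ σ'_p = 198 kPa, so the clay remains overconsolidated and only the recompression index applies:
S_c = C_r·H/(1+e₀)·log₁₀(σ'_f/σ'_0) = 0.084×6.4/1.6×log₁₀(132.13/70.426)
    = 0.336 × 0.27327 = 0.09182 m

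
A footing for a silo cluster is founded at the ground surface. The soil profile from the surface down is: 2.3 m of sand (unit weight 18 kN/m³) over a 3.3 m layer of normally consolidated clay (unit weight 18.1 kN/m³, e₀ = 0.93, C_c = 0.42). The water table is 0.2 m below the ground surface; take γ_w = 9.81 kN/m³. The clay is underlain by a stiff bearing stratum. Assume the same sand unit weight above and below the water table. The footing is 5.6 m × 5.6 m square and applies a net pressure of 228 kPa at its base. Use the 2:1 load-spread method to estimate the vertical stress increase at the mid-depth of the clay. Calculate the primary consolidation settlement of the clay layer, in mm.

Mid-depth of clay below the ground surface: z = 2.3 + 3.3/2 = 3.95 m.
Total vertical stress at mid-clay: σ_v = 18×2.3 + 18.1×1.65 = 71.265 kPa.
Pore pressure: u = 9.81×(3.95 − 0.2) = 36.788 kPa.
Initial effective stress: σ'_0 = σ_v − u = 71.265 − 36.788 = 34.477 kPa.
Stress increase at mid-clay by the 2:1 spreading method:
Δσ = qBL/((B+z)(L+z)) = 228×5.6×5.6/((5.6+3.95)(5.6+3.95)) = 78.398 kPa
Final effective stress: σ'_f = σ'_0 + Δσ = 34.477 + 78.398 = 112.88 kPa.
Normally consolidated clay, so the full stress increment lies on the virgin compression line:
S_c = C_c·H/(1+e₀)·log₁₀(σ'_f/σ'_0) = 0.42×3.3/(1+0.93)×log₁₀(112.88/34.477)
    = 0.71813 × 0.51509 = 0.3699 m

S_c ≈ 370 mm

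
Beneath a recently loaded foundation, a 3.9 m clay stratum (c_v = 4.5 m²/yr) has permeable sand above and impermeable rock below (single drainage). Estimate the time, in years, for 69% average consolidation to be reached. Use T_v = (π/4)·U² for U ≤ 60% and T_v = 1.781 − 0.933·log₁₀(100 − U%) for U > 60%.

Drainage path length: H_d = H = 3.9 m (single drainage).
U > 60%: T_v = 1.781 − 0.933·log₁₀(100 − 69) = 0.38956.
t = T_v·H_d²/c_v = 0.38956×3.9²/4.5 = 1.317 years.

t ≈ 1.32 years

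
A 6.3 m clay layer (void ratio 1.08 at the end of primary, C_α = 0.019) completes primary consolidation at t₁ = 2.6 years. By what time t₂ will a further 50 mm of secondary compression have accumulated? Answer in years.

S_s = C_α·H/(1+e_p)·log₁₀(t₂/t₁) ⇒ log₁₀(t₂/t₁) = S_s·(1+e_p)/(C_α·H).
log₁₀(t₂/t₁) = 0.05 × (1+1.08) / (0.019×6.3) = 0.8688
t₂ = t₁ × 10^0.8688 = 2.6 × 7.393 = 19.22 years

t₂ ≈ 19.2 years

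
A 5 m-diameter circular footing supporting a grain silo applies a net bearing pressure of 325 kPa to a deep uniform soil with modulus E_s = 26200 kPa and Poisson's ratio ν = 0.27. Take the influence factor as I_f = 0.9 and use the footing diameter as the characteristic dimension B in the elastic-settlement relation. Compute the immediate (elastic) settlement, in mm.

Immediate (elastic) settlement: S_e = q·B·(1−ν²)/E_s · I_f.
S_e = 325 × 5 × (1 − 0.27²) / 26200 × 0.9
    = 325 × 5 × 0.9271 / 26200 × 0.9
    = 0.05175 m = 51.75 mm

S_e ≈ 51.8 mm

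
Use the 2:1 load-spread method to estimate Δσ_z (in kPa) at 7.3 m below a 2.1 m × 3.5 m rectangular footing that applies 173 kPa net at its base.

Δσ_z ≈ 12.5 kPa

By the 2:1 method the load spreads at 1 horizontal : 2 vertical, so at depth z the loaded area has grown by z in each plan dimension:
Δσ = qBL/((B+z)(L+z)) = 173×2.1×3.5/((2.1+7.3)(3.5+7.3)) = 12.525 kPa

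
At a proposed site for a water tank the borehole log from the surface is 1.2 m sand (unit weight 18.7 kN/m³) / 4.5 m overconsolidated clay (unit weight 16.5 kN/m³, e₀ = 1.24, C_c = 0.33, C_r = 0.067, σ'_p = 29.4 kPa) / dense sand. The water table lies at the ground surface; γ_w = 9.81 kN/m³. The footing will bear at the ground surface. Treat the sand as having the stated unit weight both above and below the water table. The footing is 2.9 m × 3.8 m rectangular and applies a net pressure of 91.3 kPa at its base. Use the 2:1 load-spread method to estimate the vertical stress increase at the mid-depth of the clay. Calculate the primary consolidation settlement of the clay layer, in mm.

Mid-depth of clay below the ground surface: z = 1.2 + 4.5/2 = 3.45 m.
Total vertical stress at mid-clay: σ_v = 18.7×1.2 + 16.5×2.25 = 59.565 kPa.
Pore pressure: u = 9.81×(3.45 − 0) = 33.845 kPa.
Initial effective stress: σ'_0 = σ_v − u = 59.565 − 33.845 = 25.72 kPa.
Stress increase at mid-clay by the 2:1 spreading method:
Δσ = qBL/((B+z)(L+z)) = 91.3×2.9×3.8/((2.9+3.45)(3.8+3.45)) = 21.854 kPa
Final effective stress: σ'_f = 25.72 + 21.854 = 47.574 kPa.
σ'_f = 47.574 > σ'_p = 29.4 kPa, so the stress path crosses the preconsolidation pressure — recompression up to σ'_p, then virgin compression beyond:
S_c = H/(1+e₀)·[C_r·log₁₀(σ'_p/σ'_0) + C_c·log₁₀(σ'_f/σ'_p)]
    = 4.5/2.24 × [0.067×log₁₀(29.4/25.72) + 0.33×log₁₀(47.574/29.4)]
    = 2.0089 × [0.0038911 + 0.068977] = 0.1464 m

S_c ≈ 146 mm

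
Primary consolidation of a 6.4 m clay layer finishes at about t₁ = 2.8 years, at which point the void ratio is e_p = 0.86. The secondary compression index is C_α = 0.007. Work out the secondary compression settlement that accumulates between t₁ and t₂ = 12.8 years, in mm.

S_s ≈ 15.9 mm

Secondary compression: S_s = C_α·H/(1+e_p)·log₁₀(t₂/t₁)
S_s = 0.007×6.4/(1+0.86)×log₁₀(12.8/2.8)
    = 0.02409 × 0.6601 = 0.0159 m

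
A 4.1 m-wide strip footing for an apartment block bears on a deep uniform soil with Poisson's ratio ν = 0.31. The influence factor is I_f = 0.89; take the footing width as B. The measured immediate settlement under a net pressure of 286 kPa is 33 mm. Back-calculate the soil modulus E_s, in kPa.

S_e = q·B·(1−ν²)/E_s · I_f  ⇒  E_s = q·B·(1−ν²)·I_f / S_e.
E_s = 286 × 4.1 × 0.9039 × 0.89 / 0.033 = 28590 kPa

E_s ≈ 28600 kPa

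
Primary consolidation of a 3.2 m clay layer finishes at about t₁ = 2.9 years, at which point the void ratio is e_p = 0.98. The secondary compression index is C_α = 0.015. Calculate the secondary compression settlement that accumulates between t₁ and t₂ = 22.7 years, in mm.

S_s ≈ 21.7 mm

Secondary compression: S_s = C_α·H/(1+e_p)·log₁₀(t₂/t₁)
S_s = 0.015×3.2/(1+0.98)×log₁₀(22.7/2.9)
    = 0.02424 × 0.8936 = 0.02166 m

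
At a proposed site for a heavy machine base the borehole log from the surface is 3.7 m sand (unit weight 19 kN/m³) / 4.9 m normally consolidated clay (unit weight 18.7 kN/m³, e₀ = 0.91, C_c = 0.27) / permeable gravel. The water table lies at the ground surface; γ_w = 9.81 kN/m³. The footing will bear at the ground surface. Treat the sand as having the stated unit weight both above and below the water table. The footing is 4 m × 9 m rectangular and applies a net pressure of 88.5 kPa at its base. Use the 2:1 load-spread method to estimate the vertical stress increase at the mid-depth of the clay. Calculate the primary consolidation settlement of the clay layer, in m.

Mid-depth of clay below the ground surface: z = 3.7 + 4.9/2 = 6.15 m.
Total vertical stress at mid-clay: σ_v = 19×3.7 + 18.7×2.45 = 116.12 kPa.
Pore pressure: u = 9.81×(6.15 − 0) = 60.332 kPa.
Initial effective stress: σ'_0 = σ_v − u = 116.12 − 60.332 = 55.788 kPa.
Stress increase at mid-clay by the 2:1 spreading method:
Δσ = qBL/((B+z)(L+z)) = 88.5×4×9/((4+6.15)(9+6.15)) = 20.719 kPa
Final effective stress: σ'_f = σ'_0 + Δσ = 55.788 + 20.719 = 76.507 kPa.
Normally consolidated clay, so the full stress increment lies on the virgin compression line:
S_c = C_c·H/(1+e₀)·log₁₀(σ'_f/σ'_0) = 0.27×4.9/(1+0.91)×log₁₀(76.507/55.788)
    = 0.69267 × 0.13716 = 0.09501 m

S_c ≈ 0.095 m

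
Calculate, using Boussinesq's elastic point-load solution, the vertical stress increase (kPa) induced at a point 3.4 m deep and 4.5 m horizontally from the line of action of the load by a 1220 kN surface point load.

Δσ_z ≈ 4.01 kPa

Boussinesq vertical stress below a point load on an elastic half-space:
Δσ_z = 3P/(2πz²) · [1 + (r/z)²]^(−5/2)
r/z = 4.5/3.4 = 1.3235; [1+(r/z)²]^(−5/2) = 0.079613.
Δσ_z = 3×1220/(2π×3.4²) × 0.079613 = 50.39 × 0.079613 = 4.012 kPa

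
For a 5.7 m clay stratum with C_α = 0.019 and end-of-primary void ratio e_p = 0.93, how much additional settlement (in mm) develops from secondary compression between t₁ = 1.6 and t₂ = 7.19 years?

S_s ≈ 36.6 mm

Secondary compression: S_s = C_α·H/(1+e_p)·log₁₀(t₂/t₁)
S_s = 0.019×5.7/(1+0.93)×log₁₀(7.19/1.6)
    = 0.05611 × 0.6526 = 0.03662 m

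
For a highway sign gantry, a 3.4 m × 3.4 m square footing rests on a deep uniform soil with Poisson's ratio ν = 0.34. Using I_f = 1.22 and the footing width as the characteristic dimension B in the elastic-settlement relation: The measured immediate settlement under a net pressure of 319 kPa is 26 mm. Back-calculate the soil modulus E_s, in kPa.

E_s ≈ 45000 kPa

S_e = q·B·(1−ν²)/E_s · I_f  ⇒  E_s = q·B·(1−ν²)·I_f / S_e.
E_s = 319 × 3.4 × 0.8844 × 1.22 / 0.026 = 45010 kPa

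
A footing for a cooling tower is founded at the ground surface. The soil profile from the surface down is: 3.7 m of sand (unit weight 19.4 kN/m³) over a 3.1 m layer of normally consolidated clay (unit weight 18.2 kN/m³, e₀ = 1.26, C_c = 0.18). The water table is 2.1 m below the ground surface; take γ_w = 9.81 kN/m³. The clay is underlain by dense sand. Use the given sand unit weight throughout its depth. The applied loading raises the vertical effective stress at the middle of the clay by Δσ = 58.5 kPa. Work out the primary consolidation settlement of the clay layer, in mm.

Mid-depth of clay below the ground surface: z = 3.7 + 3.1/2 = 5.25 m.
Total vertical stress at mid-clay: σ_v = 19.4×3.7 + 18.2×1.55 = 99.99 kPa.
Pore pressure: u = 9.81×(5.25 − 2.1) = 30.902 kPa.
Initial effective stress: σ'_0 = σ_v − u = 99.99 − 30.902 = 69.088 kPa.
Final effective stress: σ'_f = σ'_0 + Δσ = 69.088 + 58.5 = 127.59 kPa.
Normally consolidated clay, so the full stress increment lies on the virgin compression line:
S_c = C_c·H/(1+e₀)·log₁₀(σ'_f/σ'_0) = 0.18×3.1/(1+1.26)×log₁₀(127.59/69.088)
    = 0.2469 × 0.26641 = 0.06578 m

S_c ≈ 65.8 mm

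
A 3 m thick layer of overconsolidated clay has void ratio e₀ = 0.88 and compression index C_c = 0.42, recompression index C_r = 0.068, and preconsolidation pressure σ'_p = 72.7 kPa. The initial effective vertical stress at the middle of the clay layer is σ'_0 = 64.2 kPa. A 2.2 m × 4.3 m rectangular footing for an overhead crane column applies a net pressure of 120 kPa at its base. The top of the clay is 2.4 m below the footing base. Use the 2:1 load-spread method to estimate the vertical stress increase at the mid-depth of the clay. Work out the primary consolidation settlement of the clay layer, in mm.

S_c ≈ 57.8 mm

Mid-depth of clay below the footing base: z = 2.4 + 3/2 = 3.9 m.
Stress increase at mid-clay by the 2:1 spreading method:
Δσ = qBL/((B+z)(L+z)) = 120×2.2×4.3/((2.2+3.9)(4.3+3.9)) = 22.695 kPa
Final effective stress: σ'_f = 64.2 + 22.695 = 86.895 kPa.
σ'_f = 86.895 > σ'_p = 72.7 kPa, so the stress path crosses the preconsolidation pressure — recompression up to σ'_p, then virgin compression beyond:
S_c = H/(1+e₀)·[C_r·log₁₀(σ'_p/σ'_0) + C_c·log₁₀(σ'_f/σ'_p)]
    = 3/1.88 × [0.068×log₁₀(72.7/64.2) + 0.42×log₁₀(86.895/72.7)]
    = 1.5957 × [0.003672 + 0.032533] = 0.05777 m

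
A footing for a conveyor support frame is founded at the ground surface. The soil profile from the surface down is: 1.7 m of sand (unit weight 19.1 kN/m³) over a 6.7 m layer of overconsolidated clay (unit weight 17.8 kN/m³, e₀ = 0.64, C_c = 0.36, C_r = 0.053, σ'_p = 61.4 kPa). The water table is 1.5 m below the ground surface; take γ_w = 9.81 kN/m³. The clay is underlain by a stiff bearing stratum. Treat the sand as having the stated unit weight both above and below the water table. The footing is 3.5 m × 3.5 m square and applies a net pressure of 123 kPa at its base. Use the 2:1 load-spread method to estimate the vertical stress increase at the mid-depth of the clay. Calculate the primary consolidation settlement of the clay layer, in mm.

Mid-depth of clay below the ground surface: z = 1.7 + 6.7/2 = 5.05 m.
Total vertical stress at mid-clay: σ_v = 19.1×1.7 + 17.8×3.35 = 92.1 kPa.
Pore pressure: u = 9.81×(5.05 − 1.5) = 34.825 kPa.
Initial effective stress: σ'_0 = σ_v − u = 92.1 − 34.825 = 57.275 kPa.
Stress increase at mid-clay by the 2:1 spreading method:
Δσ = qBL/((B+z)(L+z)) = 123×3.5×3.5/((3.5+5.05)(3.5+5.05)) = 20.611 kPa
Final effective stress: σ'_f = 57.275 + 20.611 = 77.886 kPa.
σ'_f = 77.886 > σ'_p = 61.4 kPa, so the stress path crosses the preconsolidation pressure — recompression up to σ'_p, then virgin compression beyond:
S_c = H/(1+e₀)·[C_r·log₁₀(σ'_p/σ'_0) + C_c·log₁₀(σ'_f/σ'_p)]
    = 6.7/1.64 × [0.053×log₁₀(61.4/57.275) + 0.36×log₁₀(77.886/61.4)]
    = 4.0854 × [0.0016008 + 0.037185] = 0.1585 m

S_c ≈ 158 mm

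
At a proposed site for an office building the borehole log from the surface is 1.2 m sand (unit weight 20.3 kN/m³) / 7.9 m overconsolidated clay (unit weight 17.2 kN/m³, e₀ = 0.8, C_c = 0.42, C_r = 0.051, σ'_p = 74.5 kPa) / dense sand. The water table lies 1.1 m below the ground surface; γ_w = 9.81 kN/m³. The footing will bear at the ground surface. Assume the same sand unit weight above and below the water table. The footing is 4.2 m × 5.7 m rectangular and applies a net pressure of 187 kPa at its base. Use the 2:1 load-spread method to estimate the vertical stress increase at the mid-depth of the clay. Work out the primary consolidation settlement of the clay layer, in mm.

S_c ≈ 243 mm

Mid-depth of clay below the ground surface: z = 1.2 + 7.9/2 = 5.15 m.
Total vertical stress at mid-clay: σ_v = 20.3×1.2 + 17.2×3.95 = 92.3 kPa.
Pore pressure: u = 9.81×(5.15 − 1.1) = 39.73 kPa.
Initial effective stress: σ'_0 = σ_v − u = 92.3 − 39.73 = 52.57 kPa.
Stress increase at mid-clay by the 2:1 spreading method:
Δσ = qBL/((B+z)(L+z)) = 187×4.2×5.7/((4.2+5.15)(5.7+5.15)) = 44.129 kPa
Final effective stress: σ'_f = 52.57 + 44.129 = 96.699 kPa.
σ'_f = 96.699 > σ'_p = 74.5 kPa, so the stress path crosses the preconsolidation pressure — recompression up to σ'_p, then virgin compression beyond:
S_c = H/(1+e₀)·[C_r·log₁₀(σ'_p/σ'_0) + C_c·log₁₀(σ'_f/σ'_p)]
    = 7.9/1.8 × [0.051×log₁₀(74.5/52.57) + 0.42×log₁₀(96.699/74.5)]
    = 4.3889 × [0.0077223 + 0.047572] = 0.2427 m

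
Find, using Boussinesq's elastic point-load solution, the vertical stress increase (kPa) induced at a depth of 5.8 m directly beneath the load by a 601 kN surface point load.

Δσ_z ≈ 8.53 kPa

Boussinesq vertical stress below a point load on an elastic half-space:
Δσ_z = 3P/(2πz²) · [1 + (r/z)²]^(−5/2)
r/z = 0/5.8 = 0; [1+(r/z)²]^(−5/2) = 1.
Δσ_z = 3×601/(2π×5.8²) × 1 = 8.5302 × 1 = 8.53 kPa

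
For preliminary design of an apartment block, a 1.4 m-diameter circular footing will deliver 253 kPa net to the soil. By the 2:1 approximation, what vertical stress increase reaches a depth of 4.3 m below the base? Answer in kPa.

Δσ_z ≈ 15.3 kPa

By the 2:1 method the load spreads at 1 horizontal : 2 vertical, so at depth z the loaded area has grown by z in each plan dimension:
Δσ ≈ qD²/(D+z)² = 253×1.4²/(1.4+4.3)² = 15.263 kPa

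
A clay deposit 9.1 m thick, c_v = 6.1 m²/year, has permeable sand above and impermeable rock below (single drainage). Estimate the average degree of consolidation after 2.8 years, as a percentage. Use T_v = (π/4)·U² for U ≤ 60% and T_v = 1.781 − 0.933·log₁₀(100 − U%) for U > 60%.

U ≈ 51.2 %

Drainage path length: H_d = H = 9.1 m (single drainage).
T_v = c_v·t/H_d² = 6.1×2.8/9.1² = 0.20626.
T_v = 0.20626 corresponds to the U ≤ 60% branch:
U = √(4T_v/π) = 0.5125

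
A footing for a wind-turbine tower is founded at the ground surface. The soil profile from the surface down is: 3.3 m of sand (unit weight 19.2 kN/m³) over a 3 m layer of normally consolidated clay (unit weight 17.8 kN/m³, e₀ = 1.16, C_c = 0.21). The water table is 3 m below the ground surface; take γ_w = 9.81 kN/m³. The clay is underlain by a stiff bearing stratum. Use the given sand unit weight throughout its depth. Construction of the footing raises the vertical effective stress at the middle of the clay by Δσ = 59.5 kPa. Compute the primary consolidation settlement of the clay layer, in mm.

Mid-depth of clay below the ground surface: z = 3.3 + 3/2 = 4.8 m.
Total vertical stress at mid-clay: σ_v = 19.2×3.3 + 17.8×1.5 = 90.06 kPa.
Pore pressure: u = 9.81×(4.8 − 3) = 17.658 kPa.
Initial effective stress: σ'_0 = σ_v − u = 90.06 − 17.658 = 72.402 kPa.
Final effective stress: σ'_f = σ'_0 + Δσ = 72.402 + 59.5 = 131.9 kPa.
Normally consolidated clay, so the full stress increment lies on the virgin compression line:
S_c = C_c·H/(1+e₀)·log₁₀(σ'_f/σ'_0) = 0.21×3/(1+1.16)×log₁₀(131.9/72.402)
    = 0.29167 × 0.26049 = 0.07598 m

S_c ≈ 76 mm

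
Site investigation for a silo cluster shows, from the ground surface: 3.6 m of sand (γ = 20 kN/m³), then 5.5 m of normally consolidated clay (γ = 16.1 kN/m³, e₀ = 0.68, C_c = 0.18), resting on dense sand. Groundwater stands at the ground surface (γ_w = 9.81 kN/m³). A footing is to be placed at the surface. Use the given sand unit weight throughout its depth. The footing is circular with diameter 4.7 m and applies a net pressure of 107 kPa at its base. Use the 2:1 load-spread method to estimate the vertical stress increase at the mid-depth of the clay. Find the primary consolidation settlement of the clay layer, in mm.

S_c ≈ 78.4 mm

Mid-depth of clay below the ground surface: z = 3.6 + 5.5/2 = 6.35 m.
Total vertical stress at mid-clay: σ_v = 20×3.6 + 16.1×2.75 = 116.28 kPa.
Pore pressure: u = 9.81×(6.35 − 0) = 62.294 kPa.
Initial effective stress: σ'_0 = σ_v − u = 116.28 − 62.294 = 53.986 kPa.
Stress increase at mid-clay by the 2:1 spreading method:
Δσ ≈ qD²/(D+z)² = 107×4.7²/(4.7+6.35)² = 19.358 kPa
Final effective stress: σ'_f = σ'_0 + Δσ = 53.986 + 19.358 = 73.344 kPa.
Normally consolidated clay, so the full stress increment lies on the virgin compression line:
S_c = C_c·H/(1+e₀)·log₁₀(σ'_f/σ'_0) = 0.18×5.5/(1+0.68)×log₁₀(73.344/53.986)
    = 0.58929 × 0.13308 = 0.07842 m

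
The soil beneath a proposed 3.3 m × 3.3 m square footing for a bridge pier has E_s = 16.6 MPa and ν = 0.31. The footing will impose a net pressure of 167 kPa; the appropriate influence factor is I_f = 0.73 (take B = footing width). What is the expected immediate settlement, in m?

Immediate (elastic) settlement: S_e = q·B·(1−ν²)/E_s · I_f.
E_s = 16.6 MPa = 16600 kPa.
S_e = 167 × 3.3 × (1 − 0.31²) / 16600 × 0.73
    = 167 × 3.3 × 0.9039 / 16600 × 0.73
    = 0.02191 m

S_e ≈ 0.0219 m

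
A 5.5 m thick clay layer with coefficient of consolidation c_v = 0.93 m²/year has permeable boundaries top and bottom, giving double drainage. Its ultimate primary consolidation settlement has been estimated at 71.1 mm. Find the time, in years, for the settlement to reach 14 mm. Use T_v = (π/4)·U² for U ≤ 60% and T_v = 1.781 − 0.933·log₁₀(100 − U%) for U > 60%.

t ≈ 0.248 years

Drainage path length: H_d = H/2 = 2.75 m (double drainage).
U = S(t)/S_ult = 14/71.1 = 0.1969.
U ≤ 60%: T_v = (π/4)·U² = (π/4)×0.19691² = 0.030451.
t = T_v·H_d²/c_v = 0.030451×2.75²/0.93 = 0.2476 years.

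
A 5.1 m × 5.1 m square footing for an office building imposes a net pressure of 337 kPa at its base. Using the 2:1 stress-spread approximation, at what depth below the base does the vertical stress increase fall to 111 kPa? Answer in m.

z ≈ 3.79 m

2:1 spreading — at depth z the loaded area has grown by z in each plan dimension:
qB²/(B+z)² = Δσ_z ⇒ z = B(√(q/Δσ_z) − 1) = 5.1×(√(337/111) − 1) = 3.786 m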